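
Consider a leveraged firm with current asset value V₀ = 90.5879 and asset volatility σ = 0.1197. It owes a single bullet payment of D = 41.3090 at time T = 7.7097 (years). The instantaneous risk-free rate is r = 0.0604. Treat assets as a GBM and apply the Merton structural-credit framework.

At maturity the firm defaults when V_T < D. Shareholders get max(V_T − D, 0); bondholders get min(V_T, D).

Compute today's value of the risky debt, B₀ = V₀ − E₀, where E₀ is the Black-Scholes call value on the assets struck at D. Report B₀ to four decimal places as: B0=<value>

d₁ = [ln(V₀/D) + (r + σ²/2)T] / (σ√T)
   = [ln(90.5879/41.3090) + (0.0604 + 0.5·0.1197²)·7.7097] / (0.1197·√7.7097)
   = [0.785240 + 0.520899] / 0.332363 = 3.929854
d₂ = d₁ − σ√T = 3.929854 − 0.332363 = 3.597491
N(d₁) = 0.999958,  N(d₂) = 0.999839,  e^(−rT) = 0.627717
E₀ = V₀·N(d₁) − D·e^(−rT)·N(d₂)
   = 90.5879·0.999958 − 41.3090·0.627717·0.999839 = 64.657855
B₀ = V₀ − E₀ = 90.5879 − 64.657855 = 25.930045

B0=25.9300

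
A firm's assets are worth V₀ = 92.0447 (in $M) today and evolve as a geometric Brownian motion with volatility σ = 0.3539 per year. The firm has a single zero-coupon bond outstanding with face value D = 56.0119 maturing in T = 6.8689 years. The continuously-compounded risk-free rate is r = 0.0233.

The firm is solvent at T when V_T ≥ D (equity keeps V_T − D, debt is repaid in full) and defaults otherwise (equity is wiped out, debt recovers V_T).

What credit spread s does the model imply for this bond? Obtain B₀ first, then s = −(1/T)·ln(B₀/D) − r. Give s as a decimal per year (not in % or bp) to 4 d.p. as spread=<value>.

spread=0.0273

d₁ = [ln(V₀/D) + (r + σ²/2)T] / (σ√T)
   = [ln(92.0447/56.0119) + (0.0233 + 0.5·0.3539²)·6.8689] / (0.3539·√6.8689)
   = [0.496710 + 0.590194] / 0.927522 = 1.171836
d₂ = d₁ − σ√T = 1.171836 − 0.927522 = 0.244315
N(d₁) = 0.879369,  N(d₂) = 0.596506,  e^(−rT) = 0.852105
E₀ = V₀·N(d₁) − D·e^(−rT)·N(d₂)
   = 92.0447·0.879369 − 56.0119·0.852105·0.596506 = 52.471149
B₀ = V₀ − E₀ = 92.0447 − 52.471149 = 39.573551
spread = −(1/T)·ln(B₀/D) − r = −(1/6.8689)·ln(39.573551/56.0119) − 0.0233 = 0.02727624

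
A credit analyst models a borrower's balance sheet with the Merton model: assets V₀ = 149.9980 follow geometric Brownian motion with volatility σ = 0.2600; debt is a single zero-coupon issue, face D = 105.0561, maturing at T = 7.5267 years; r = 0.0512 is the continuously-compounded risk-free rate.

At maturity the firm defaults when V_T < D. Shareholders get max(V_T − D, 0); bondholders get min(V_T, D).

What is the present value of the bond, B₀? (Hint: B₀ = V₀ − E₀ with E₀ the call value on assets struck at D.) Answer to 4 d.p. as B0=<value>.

B0=65.9837

d₁ = [ln(V₀/D) + (r + σ²/2)T] / (σ√T)
   = [ln(149.9980/105.0561) + (0.0512 + 0.5·0.2600²)·7.5267] / (0.2600·√7.5267)
   = [0.356127 + 0.639769] / 0.713306 = 1.396171
d₂ = d₁ − σ√T = 1.396171 − 0.713306 = 0.682866
N(d₁) = 0.918669,  N(d₂) = 0.752654,  e^(−rT) = 0.680201
E₀ = V₀·N(d₁) − D·e^(−rT)·N(d₂)
   = 149.9980·0.918669 − 105.0561·0.680201·0.752654 = 84.014339
B₀ = V₀ − E₀ = 149.9980 − 84.014339 = 65.983661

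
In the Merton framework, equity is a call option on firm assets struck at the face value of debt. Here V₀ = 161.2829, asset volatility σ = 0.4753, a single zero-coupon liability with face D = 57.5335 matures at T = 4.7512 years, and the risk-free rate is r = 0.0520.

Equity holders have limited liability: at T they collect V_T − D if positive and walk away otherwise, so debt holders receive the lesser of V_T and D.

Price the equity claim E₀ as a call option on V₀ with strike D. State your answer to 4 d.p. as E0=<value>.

d₁ = [ln(V₀/D) + (r + σ²/2)T] / (σ√T)
   = [ln(161.2829/57.5335) + (0.0520 + 0.5·0.4753²)·4.7512] / (0.4753·√4.7512)
   = [1.030793 + 0.783734] / 1.036023 = 1.751435
d₂ = d₁ − σ√T = 1.751435 − 1.036023 = 0.715412
N(d₁) = 0.960064,  N(d₂) = 0.762823,  e^(−rT) = 0.781092
E₀ = V₀·N(d₁) − D·e^(−rT)·N(d₂)
   = 161.2829·0.960064 − 57.5335·0.781092·0.762823 = 120.561532

E0=120.5615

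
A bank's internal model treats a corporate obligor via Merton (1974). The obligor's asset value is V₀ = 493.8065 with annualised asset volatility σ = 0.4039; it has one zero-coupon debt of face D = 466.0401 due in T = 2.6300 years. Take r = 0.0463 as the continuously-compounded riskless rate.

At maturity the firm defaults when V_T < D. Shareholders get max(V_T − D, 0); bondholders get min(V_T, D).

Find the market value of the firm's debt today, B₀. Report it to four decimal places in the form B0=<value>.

d₁ = [ln(V₀/D) + (r + σ²/2)T] / (σ√T)
   = [ln(493.8065/466.0401) + (0.0463 + 0.5·0.4039²)·2.6300] / (0.4039·√2.6300)
   = [0.057872 + 0.336292] / 0.655016 = 0.601762
d₂ = d₁ − σ√T = 0.601762 − 0.655016 = -0.053253
N(d₁) = 0.726334,  N(d₂) = 0.478765,  e^(−rT) = 0.885353
E₀ = V₀·N(d₁) − D·e^(−rT)·N(d₂)
   = 493.8065·0.726334 − 466.0401·0.885353·0.478765 = 161.125165
B₀ = V₀ − E₀ = 493.8065 − 161.125165 = 332.681335

B0=332.6813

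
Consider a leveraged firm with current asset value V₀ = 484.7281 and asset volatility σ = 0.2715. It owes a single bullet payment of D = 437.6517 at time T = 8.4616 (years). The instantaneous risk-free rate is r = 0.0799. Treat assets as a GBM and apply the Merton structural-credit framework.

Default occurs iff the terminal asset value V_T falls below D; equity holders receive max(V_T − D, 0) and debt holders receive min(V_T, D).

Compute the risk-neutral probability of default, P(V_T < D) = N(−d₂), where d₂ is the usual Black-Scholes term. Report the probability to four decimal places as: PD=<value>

PD=0.2774

d₁ = [ln(V₀/D) + (r + σ²/2)T] / (σ√T)
   = [ln(484.7281/437.6517) + (0.0799 + 0.5·0.2715²)·8.4616] / (0.2715·√8.4616)
   = [0.102165 + 0.987944] / 0.789762 = 1.380300
d₂ = d₁ − σ√T = 1.380300 − 0.789762 = 0.590539
risk-neutral PD = N(−d₂) = N(-0.590539) = 0.277415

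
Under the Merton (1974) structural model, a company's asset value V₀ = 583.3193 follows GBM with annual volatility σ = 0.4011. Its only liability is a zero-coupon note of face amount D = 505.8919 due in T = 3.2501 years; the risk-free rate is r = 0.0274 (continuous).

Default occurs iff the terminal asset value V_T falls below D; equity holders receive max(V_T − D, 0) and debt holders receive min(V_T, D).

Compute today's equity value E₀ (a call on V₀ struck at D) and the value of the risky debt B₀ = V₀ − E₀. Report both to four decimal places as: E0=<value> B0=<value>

E0=215.0706 B0=368.2487

d₁ = [ln(V₀/D) + (r + σ²/2)T] / (σ√T)
   = [ln(583.3193/505.8919) + (0.0274 + 0.5·0.4011²)·3.2501] / (0.4011·√3.2501)
   = [0.142412 + 0.350493] / 0.723104 = 0.681650
d₂ = d₁ − σ√T = 0.681650 − 0.723104 = -0.041454
N(d₁) = 0.752270,  N(d₂) = 0.483467,  e^(−rT) = 0.914797
E₀ = V₀·N(d₁) − D·e^(−rT)·N(d₂)
   = 583.3193·0.752270 − 505.8919·0.914797·0.483467 = 215.070618
B₀ = V₀ − E₀ = 583.3193 − 215.070618 = 368.248682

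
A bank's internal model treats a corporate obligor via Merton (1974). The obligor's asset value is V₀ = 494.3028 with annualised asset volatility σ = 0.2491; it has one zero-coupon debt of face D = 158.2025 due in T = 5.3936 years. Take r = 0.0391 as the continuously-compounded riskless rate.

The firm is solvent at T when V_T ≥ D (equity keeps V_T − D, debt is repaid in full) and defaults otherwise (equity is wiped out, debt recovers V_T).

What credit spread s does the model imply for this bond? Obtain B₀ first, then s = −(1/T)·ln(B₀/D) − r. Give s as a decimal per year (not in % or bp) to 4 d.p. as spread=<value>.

d₁ = [ln(V₀/D) + (r + σ²/2)T] / (σ√T)
   = [ln(494.3028/158.2025) + (0.0391 + 0.5·0.2491²)·5.3936] / (0.2491·√5.3936)
   = [1.139272 + 0.378228] / 0.578513 = 2.623106
d₂ = d₁ − σ√T = 2.623106 − 0.578513 = 2.044593
N(d₁) = 0.995643,  N(d₂) = 0.979553,  e^(−rT) = 0.809863
E₀ = V₀·N(d₁) − D·e^(−rT)·N(d₂)
   = 494.3028·0.995643 − 158.2025·0.809863·0.979553 = 366.646694
B₀ = V₀ − E₀ = 494.3028 − 366.646694 = 127.656106
spread = −(1/T)·ln(B₀/D) − r = −(1/5.3936)·ln(127.656106/158.2025) − 0.0391 = 0.00067601

spread=0.0007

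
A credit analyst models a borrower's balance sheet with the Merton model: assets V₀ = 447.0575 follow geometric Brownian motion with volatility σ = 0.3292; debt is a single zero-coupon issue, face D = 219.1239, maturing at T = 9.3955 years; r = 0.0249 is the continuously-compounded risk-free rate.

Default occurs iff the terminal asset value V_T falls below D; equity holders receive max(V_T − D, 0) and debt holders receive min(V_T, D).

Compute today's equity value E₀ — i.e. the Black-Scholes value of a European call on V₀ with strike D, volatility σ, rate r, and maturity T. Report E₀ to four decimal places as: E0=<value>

d₁ = [ln(V₀/D) + (r + σ²/2)T] / (σ√T)
   = [ln(447.0575/219.1239) + (0.0249 + 0.5·0.3292²)·9.3955] / (0.3292·√9.3955)
   = [0.713050 + 0.743056] / 1.009066 = 1.443022
d₂ = d₁ − σ√T = 1.443022 − 1.009066 = 0.433956
N(d₁) = 0.925493,  N(d₂) = 0.667840,  e^(−rT) = 0.791403
E₀ = V₀·N(d₁) − D·e^(−rT)·N(d₂)
   = 447.0575·0.925493 − 219.1239·0.791403·0.667840 = 297.934906

E0=297.9349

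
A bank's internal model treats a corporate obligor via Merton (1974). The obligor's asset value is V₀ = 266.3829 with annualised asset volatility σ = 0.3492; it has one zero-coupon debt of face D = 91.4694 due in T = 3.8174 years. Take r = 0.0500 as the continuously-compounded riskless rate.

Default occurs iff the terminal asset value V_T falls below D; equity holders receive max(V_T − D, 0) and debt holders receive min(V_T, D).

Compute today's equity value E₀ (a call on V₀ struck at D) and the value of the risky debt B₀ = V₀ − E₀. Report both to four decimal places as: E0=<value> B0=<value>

E0=191.9819 B0=74.4010

d₁ = [ln(V₀/D) + (r + σ²/2)T] / (σ√T)
   = [ln(266.3829/91.4694) + (0.0500 + 0.5·0.3492²)·3.8174] / (0.3492·√3.8174)
   = [1.068930 + 0.423618] / 0.682273 = 2.187612
d₂ = d₁ − σ√T = 2.187612 − 0.682273 = 1.505339
N(d₁) = 0.985651,  N(d₂) = 0.933882,  e^(−rT) = 0.826240
E₀ = V₀·N(d₁) − D·e^(−rT)·N(d₂)
   = 266.3829·0.985651 − 91.4694·0.826240·0.933882 = 191.981858
B₀ = V₀ − E₀ = 266.3829 − 191.981858 = 74.401042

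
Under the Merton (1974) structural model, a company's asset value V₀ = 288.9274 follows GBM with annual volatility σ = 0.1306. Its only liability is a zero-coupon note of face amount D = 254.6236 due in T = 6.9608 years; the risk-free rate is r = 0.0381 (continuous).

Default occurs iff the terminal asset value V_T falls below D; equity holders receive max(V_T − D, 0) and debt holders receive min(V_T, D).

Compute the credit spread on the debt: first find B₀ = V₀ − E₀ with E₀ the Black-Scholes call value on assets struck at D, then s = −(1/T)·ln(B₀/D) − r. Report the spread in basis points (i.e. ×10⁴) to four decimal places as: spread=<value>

d₁ = [ln(V₀/D) + (r + σ²/2)T] / (σ√T)
   = [ln(288.9274/254.6236) + (0.0381 + 0.5·0.1306²)·6.9608] / (0.1306·√6.9608)
   = [0.126389 + 0.324569] / 0.344566 = 1.308771
d₂ = d₁ − σ√T = 1.308771 − 0.344566 = 0.964205
N(d₁) = 0.904694,  N(d₂) = 0.832528,  e^(−rT) = 0.767048
E₀ = V₀·N(d₁) − D·e^(−rT)·N(d₂)
   = 288.9274·0.904694 − 254.6236·0.767048·0.832528 = 98.791106
B₀ = V₀ − E₀ = 288.9274 − 98.791106 = 190.136294
spread = −(1/T)·ln(B₀/D) − r = −(1/6.9608)·ln(190.136294/254.6236) − 0.0381 = 0.00385570
in basis points: 0.00385570 × 10⁴ = 38.5570 bp

spread=38.5570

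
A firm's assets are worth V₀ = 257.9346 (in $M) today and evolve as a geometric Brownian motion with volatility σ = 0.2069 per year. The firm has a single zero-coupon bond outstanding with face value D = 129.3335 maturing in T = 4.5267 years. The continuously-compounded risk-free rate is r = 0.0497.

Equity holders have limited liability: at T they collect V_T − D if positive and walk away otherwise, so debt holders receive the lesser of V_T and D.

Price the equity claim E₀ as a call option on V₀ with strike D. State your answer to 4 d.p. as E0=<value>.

E0=155.1400

d₁ = [ln(V₀/D) + (r + σ²/2)T] / (σ√T)
   = [ln(257.9346/129.3335) + (0.0497 + 0.5·0.2069²)·4.5267] / (0.2069·√4.5267)
   = [0.690312 + 0.321866] / 0.440201 = 2.299351
d₂ = d₁ − σ√T = 2.299351 − 0.440201 = 1.859150
N(d₁) = 0.989257,  N(d₂) = 0.968497,  e^(−rT) = 0.798535
E₀ = V₀·N(d₁) − D·e^(−rT)·N(d₂)
   = 257.9346·0.989257 − 129.3335·0.798535·0.968497 = 155.140002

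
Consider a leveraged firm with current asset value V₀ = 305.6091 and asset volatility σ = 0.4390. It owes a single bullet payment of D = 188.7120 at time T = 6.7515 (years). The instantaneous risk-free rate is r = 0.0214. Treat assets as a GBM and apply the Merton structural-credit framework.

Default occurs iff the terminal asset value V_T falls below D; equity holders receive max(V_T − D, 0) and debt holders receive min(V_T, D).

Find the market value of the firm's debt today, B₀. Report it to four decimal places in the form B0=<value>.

B0=120.4587

d₁ = [ln(V₀/D) + (r + σ²/2)T] / (σ√T)
   = [ln(305.6091/188.7120) + (0.0214 + 0.5·0.4390²)·6.7515] / (0.4390·√6.7515)
   = [0.482085 + 0.795060] / 1.140682 = 1.119632
d₂ = d₁ − σ√T = 1.119632 − 1.140682 = -0.021050
N(d₁) = 0.868565,  N(d₂) = 0.491603,  e^(−rT) = 0.865470
E₀ = V₀·N(d₁) − D·e^(−rT)·N(d₂)
   = 305.6091·0.868565 − 188.7120·0.865470·0.491603 = 185.150416
B₀ = V₀ − E₀ = 305.6091 − 185.150416 = 120.458684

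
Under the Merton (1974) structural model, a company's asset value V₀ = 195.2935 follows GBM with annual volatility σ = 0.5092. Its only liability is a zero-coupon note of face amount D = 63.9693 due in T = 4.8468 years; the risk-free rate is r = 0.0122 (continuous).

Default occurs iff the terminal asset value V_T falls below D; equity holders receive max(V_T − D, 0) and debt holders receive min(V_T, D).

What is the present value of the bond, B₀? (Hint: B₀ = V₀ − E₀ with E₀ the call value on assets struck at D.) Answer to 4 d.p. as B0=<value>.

B0=51.9450

d₁ = [ln(V₀/D) + (r + σ²/2)T] / (σ√T)
   = [ln(195.2935/63.9693) + (0.0122 + 0.5·0.5092²)·4.8468] / (0.5092·√4.8468)
   = [1.116100 + 0.687481] / 1.121027 = 1.608866
d₂ = d₁ − σ√T = 1.608866 − 1.121027 = 0.487839
N(d₁) = 0.946177,  N(d₂) = 0.687168,  e^(−rT) = 0.942583
E₀ = V₀·N(d₁) − D·e^(−rT)·N(d₂)
   = 195.2935·0.946177 − 63.9693·0.942583·0.687168 = 143.348489
B₀ = V₀ − E₀ = 195.2935 − 143.348489 = 51.945011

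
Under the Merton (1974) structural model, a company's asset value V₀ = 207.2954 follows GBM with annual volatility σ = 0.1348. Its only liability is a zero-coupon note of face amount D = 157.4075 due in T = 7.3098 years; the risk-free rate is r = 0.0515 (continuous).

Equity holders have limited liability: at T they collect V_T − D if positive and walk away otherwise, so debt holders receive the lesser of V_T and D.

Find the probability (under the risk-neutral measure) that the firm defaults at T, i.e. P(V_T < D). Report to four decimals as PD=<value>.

PD=0.0541

d₁ = [ln(V₀/D) + (r + σ²/2)T] / (σ√T)
   = [ln(207.2954/157.4075) + (0.0515 + 0.5·0.1348²)·7.3098] / (0.1348·√7.3098)
   = [0.275307 + 0.442868] / 0.364454 = 1.970551
d₂ = d₁ − σ√T = 1.970551 − 0.364454 = 1.606097
risk-neutral PD = N(−d₂) = N(-1.606097) = 0.054126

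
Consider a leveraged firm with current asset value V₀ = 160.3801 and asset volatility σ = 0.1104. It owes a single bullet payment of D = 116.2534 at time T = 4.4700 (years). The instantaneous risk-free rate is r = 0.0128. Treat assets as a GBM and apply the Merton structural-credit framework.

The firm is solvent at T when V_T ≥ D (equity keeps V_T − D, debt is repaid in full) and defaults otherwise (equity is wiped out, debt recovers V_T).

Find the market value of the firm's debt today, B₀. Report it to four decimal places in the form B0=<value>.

d₁ = [ln(V₀/D) + (r + σ²/2)T] / (σ√T)
   = [ln(160.3801/116.2534) + (0.0128 + 0.5·0.1104²)·4.4700] / (0.1104·√4.4700)
   = [0.321774 + 0.084457] / 0.233412 = 1.740404
d₂ = d₁ − σ√T = 1.740404 − 0.233412 = 1.506992
N(d₁) = 0.959106,  N(d₂) = 0.934094,  e^(−rT) = 0.944390
E₀ = V₀·N(d₁) − D·e^(−rT)·N(d₂)
   = 160.3801·0.959106 − 116.2534·0.944390·0.934094 = 51.268713
B₀ = V₀ − E₀ = 160.3801 − 51.268713 = 109.111387

B0=109.1114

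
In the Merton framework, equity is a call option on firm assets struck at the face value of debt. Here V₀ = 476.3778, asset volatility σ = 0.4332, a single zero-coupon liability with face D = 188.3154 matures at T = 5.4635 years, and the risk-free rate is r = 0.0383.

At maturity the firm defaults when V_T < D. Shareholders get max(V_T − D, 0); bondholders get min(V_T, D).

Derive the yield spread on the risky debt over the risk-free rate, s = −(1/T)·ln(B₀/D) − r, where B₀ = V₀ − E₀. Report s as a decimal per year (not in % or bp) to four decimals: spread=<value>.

d₁ = [ln(V₀/D) + (r + σ²/2)T] / (σ√T)
   = [ln(476.3778/188.3154) + (0.0383 + 0.5·0.4332²)·5.4635] / (0.4332·√5.4635)
   = [0.928093 + 0.721898] / 1.012567 = 1.629513
d₂ = d₁ − σ√T = 1.629513 − 1.012567 = 0.616945
N(d₁) = 0.948398,  N(d₂) = 0.731365,  e^(−rT) = 0.811191
E₀ = V₀·N(d₁) − D·e^(−rT)·N(d₂)
   = 476.3778·0.948398 − 188.3154·0.811191·0.731365 = 340.072581
B₀ = V₀ − E₀ = 476.3778 − 340.072581 = 136.305219
spread = −(1/T)·ln(B₀/D) − r = −(1/5.4635)·ln(136.305219/188.3154) − 0.0383 = 0.02086017

spread=0.0209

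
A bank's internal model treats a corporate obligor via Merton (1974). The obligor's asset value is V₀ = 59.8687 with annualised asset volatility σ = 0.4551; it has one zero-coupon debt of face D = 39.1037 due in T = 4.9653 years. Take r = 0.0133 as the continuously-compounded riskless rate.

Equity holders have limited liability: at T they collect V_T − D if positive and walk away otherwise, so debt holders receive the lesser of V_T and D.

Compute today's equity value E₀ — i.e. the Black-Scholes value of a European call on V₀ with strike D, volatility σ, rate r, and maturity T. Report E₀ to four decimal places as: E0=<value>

E0=32.2741

d₁ = [ln(V₀/D) + (r + σ²/2)T] / (σ√T)
   = [ln(59.8687/39.1037) + (0.0133 + 0.5·0.4551²)·4.9653] / (0.4551·√4.9653)
   = [0.425937 + 0.580235] / 1.014097 = 0.992185
d₂ = d₁ − σ√T = 0.992185 − 1.014097 = -0.021912
N(d₁) = 0.839446,  N(d₂) = 0.491259,  e^(−rT) = 0.936095
E₀ = V₀·N(d₁) − D·e^(−rT)·N(d₂)
   = 59.8687·0.839446 − 39.1037·0.936095·0.491259 = 32.274139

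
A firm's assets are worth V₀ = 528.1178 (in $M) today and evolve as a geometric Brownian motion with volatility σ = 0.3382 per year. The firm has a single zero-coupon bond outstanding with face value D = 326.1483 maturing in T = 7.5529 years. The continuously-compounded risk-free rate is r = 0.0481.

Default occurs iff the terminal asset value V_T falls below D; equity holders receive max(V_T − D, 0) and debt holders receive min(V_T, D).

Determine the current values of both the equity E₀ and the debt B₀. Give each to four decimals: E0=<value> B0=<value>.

E0=331.0412 B0=197.0766

d₁ = [ln(V₀/D) + (r + σ²/2)T] / (σ√T)
   = [ln(528.1178/326.1483) + (0.0481 + 0.5·0.3382²)·7.5529] / (0.3382·√7.5529)
   = [0.481967 + 0.795242] / 0.929459 = 1.374142
d₂ = d₁ − σ√T = 1.374142 − 0.929459 = 0.444682
N(d₁) = 0.915301,  N(d₂) = 0.671725,  e^(−rT) = 0.695382
E₀ = V₀·N(d₁) − D·e^(−rT)·N(d₂)
   = 528.1178·0.915301 − 326.1483·0.695382·0.671725 = 331.041194
B₀ = V₀ − E₀ = 528.1178 − 331.041194 = 197.076606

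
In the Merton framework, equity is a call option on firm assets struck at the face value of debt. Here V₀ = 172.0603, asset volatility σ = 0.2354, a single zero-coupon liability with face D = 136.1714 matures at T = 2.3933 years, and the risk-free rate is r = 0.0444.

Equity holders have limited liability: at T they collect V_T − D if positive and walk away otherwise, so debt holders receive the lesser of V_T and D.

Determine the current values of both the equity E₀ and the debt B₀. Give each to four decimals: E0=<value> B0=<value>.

d₁ = [ln(V₀/D) + (r + σ²/2)T] / (σ√T)
   = [ln(172.0603/136.1714) + (0.0444 + 0.5·0.2354²)·2.3933] / (0.2354·√2.3933)
   = [0.233931 + 0.172573] / 0.364171 = 1.116244
d₂ = d₁ − σ√T = 1.116244 − 0.364171 = 0.752073
N(d₁) = 0.867841,  N(d₂) = 0.773996,  e^(−rT) = 0.899189
E₀ = V₀·N(d₁) − D·e^(−rT)·N(d₂)
   = 172.0603·0.867841 − 136.1714·0.899189·0.773996 = 54.549962
B₀ = V₀ − E₀ = 172.0603 − 54.549962 = 117.510338

E0=54.5500 B0=117.5103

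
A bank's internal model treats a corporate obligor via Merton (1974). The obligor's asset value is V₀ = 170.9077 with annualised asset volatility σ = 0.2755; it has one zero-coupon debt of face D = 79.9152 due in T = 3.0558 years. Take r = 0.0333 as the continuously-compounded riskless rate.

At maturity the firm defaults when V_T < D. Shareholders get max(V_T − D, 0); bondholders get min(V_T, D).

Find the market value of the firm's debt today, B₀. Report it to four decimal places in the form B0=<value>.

B0=71.4167

d₁ = [ln(V₀/D) + (r + σ²/2)T] / (σ√T)
   = [ln(170.9077/79.9152) + (0.0333 + 0.5·0.2755²)·3.0558] / (0.2755·√3.0558)
   = [0.760158 + 0.217726] / 0.481597 = 2.030501
d₂ = d₁ − σ√T = 2.030501 − 0.481597 = 1.548903
N(d₁) = 0.978847,  N(d₂) = 0.939298,  e^(−rT) = 0.903248
E₀ = V₀·N(d₁) − D·e^(−rT)·N(d₂)
   = 170.9077·0.978847 − 79.9152·0.903248·0.939298 = 99.490976
B₀ = V₀ − E₀ = 170.9077 − 99.490976 = 71.416724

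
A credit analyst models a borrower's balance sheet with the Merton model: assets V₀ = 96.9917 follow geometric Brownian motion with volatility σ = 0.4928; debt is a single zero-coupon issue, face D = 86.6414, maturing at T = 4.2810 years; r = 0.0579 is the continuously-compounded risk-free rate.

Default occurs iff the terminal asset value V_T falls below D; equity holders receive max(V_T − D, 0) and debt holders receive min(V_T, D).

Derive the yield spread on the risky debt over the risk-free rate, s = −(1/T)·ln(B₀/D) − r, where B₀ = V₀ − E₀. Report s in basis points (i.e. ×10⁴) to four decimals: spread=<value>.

d₁ = [ln(V₀/D) + (r + σ²/2)T] / (σ√T)
   = [ln(96.9917/86.6414) + (0.0579 + 0.5·0.4928²)·4.2810] / (0.4928·√4.2810)
   = [0.112848 + 0.767694] / 1.019632 = 0.863588
d₂ = d₁ − σ√T = 0.863588 − 1.019632 = -0.156043
N(d₁) = 0.806093,  N(d₂) = 0.437999,  e^(−rT) = 0.780461
E₀ = V₀·N(d₁) − D·e^(−rT)·N(d₂)
   = 96.9917·0.806093 − 86.6414·0.780461·0.437999 = 48.566685
B₀ = V₀ − E₀ = 96.9917 − 48.566685 = 48.425015
spread = −(1/T)·ln(B₀/D) − r = −(1/4.2810)·ln(48.425015/86.6414) − 0.0579 = 0.07799377
in basis points: 0.07799377 × 10⁴ = 779.9377 bp

spread=779.9377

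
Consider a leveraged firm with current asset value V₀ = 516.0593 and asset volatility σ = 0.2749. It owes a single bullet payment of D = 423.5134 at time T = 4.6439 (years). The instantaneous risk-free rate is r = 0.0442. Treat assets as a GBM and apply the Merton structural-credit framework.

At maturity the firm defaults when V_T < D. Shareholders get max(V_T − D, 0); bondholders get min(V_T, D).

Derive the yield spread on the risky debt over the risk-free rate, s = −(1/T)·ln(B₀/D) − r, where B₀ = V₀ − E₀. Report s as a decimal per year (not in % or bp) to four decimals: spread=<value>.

spread=0.0238

d₁ = [ln(V₀/D) + (r + σ²/2)T] / (σ√T)
   = [ln(516.0593/423.5134) + (0.0442 + 0.5·0.2749²)·4.6439] / (0.2749·√4.6439)
   = [0.197637 + 0.380730] / 0.592402 = 0.976309
d₂ = d₁ − σ√T = 0.976309 − 0.592402 = 0.383907
N(d₁) = 0.835544,  N(d₂) = 0.649476,  e^(−rT) = 0.814435
E₀ = V₀·N(d₁) − D·e^(−rT)·N(d₂)
   = 516.0593·0.835544 − 423.5134·0.814435·0.649476 = 207.170239
B₀ = V₀ − E₀ = 516.0593 − 207.170239 = 308.889061
spread = −(1/T)·ln(B₀/D) − r = −(1/4.6439)·ln(308.889061/423.5134) − 0.0442 = 0.02376076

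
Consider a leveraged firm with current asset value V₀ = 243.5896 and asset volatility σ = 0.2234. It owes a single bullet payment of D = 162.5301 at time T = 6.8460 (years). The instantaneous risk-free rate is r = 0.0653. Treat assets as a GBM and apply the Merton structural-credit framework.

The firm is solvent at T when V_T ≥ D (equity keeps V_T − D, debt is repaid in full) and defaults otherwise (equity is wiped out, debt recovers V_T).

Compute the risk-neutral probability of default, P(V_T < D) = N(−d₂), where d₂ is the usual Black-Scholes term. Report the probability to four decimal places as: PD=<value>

PD=0.1221

d₁ = [ln(V₀/D) + (r + σ²/2)T] / (σ√T)
   = [ln(243.5896/162.5301) + (0.0653 + 0.5·0.2234²)·6.8460] / (0.2234·√6.8460)
   = [0.404622 + 0.617877] / 0.584523 = 1.749288
d₂ = d₁ − σ√T = 1.749288 − 0.584523 = 1.164765
risk-neutral PD = N(−d₂) = N(-1.164765) = 0.122057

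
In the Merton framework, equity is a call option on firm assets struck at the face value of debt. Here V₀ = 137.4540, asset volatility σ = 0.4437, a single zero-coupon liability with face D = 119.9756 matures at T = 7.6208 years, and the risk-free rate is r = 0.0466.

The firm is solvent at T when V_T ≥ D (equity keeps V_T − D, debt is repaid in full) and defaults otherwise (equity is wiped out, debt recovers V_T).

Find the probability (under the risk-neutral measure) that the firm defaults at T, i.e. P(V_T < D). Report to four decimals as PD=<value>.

PD=0.5837

d₁ = [ln(V₀/D) + (r + σ²/2)T] / (σ√T)
   = [ln(137.4540/119.9756) + (0.0466 + 0.5·0.4437²)·7.6208] / (0.4437·√7.6208)
   = [0.136001 + 1.105282] / 1.224869 = 1.013400
d₂ = d₁ − σ√T = 1.013400 − 1.224869 = -0.211469
risk-neutral PD = N(−d₂) = N(0.211469) = 0.583739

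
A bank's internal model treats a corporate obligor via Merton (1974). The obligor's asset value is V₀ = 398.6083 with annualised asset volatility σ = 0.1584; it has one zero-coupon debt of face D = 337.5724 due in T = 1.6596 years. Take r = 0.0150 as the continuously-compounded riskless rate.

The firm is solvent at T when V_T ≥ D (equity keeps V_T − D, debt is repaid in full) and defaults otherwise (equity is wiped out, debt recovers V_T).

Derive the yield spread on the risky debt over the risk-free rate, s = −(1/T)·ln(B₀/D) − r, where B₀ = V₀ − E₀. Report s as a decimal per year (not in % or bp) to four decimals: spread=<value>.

d₁ = [ln(V₀/D) + (r + σ²/2)T] / (σ√T)
   = [ln(398.6083/337.5724) + (0.0150 + 0.5·0.1584²)·1.6596] / (0.1584·√1.6596)
   = [0.166199 + 0.045714] / 0.204060 = 1.038488
d₂ = d₁ − σ√T = 1.038488 − 0.204060 = 0.834428
N(d₁) = 0.850479,  N(d₂) = 0.797980,  e^(−rT) = 0.975413
E₀ = V₀·N(d₁) − D·e^(−rT)·N(d₂)
   = 398.6083·0.850479 − 337.5724·0.975413·0.797980 = 76.254780
B₀ = V₀ − E₀ = 398.6083 − 76.254780 = 322.353520
spread = −(1/T)·ln(B₀/D) − r = −(1/1.6596)·ln(322.353520/337.5724) − 0.0150 = 0.01279656

spread=0.0128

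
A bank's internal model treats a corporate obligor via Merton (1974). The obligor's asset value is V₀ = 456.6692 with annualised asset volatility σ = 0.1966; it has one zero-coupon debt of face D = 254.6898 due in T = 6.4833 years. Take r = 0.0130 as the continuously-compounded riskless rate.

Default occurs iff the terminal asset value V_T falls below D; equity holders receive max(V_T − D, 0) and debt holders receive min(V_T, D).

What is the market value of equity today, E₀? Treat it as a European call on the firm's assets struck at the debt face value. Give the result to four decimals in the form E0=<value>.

d₁ = [ln(V₀/D) + (r + σ²/2)T] / (σ√T)
   = [ln(456.6692/254.6898) + (0.0130 + 0.5·0.1966²)·6.4833] / (0.1966·√6.4833)
   = [0.583913 + 0.209578] / 0.500589 = 1.585113
d₂ = d₁ − σ√T = 1.585113 − 0.500589 = 1.084524
N(d₁) = 0.943530,  N(d₂) = 0.860934,  e^(−rT) = 0.919171
E₀ = V₀·N(d₁) − D·e^(−rT)·N(d₂)
   = 456.6692·0.943530 − 254.6898·0.919171·0.860934 = 229.333333

E0=229.3333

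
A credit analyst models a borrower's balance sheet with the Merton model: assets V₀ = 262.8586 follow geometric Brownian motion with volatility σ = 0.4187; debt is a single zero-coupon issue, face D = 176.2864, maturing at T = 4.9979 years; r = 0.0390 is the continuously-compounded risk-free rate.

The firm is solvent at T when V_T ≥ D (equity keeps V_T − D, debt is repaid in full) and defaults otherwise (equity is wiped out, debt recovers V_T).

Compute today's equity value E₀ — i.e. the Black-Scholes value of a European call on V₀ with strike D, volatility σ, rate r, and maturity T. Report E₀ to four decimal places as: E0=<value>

d₁ = [ln(V₀/D) + (r + σ²/2)T] / (σ√T)
   = [ln(262.8586/176.2864) + (0.0390 + 0.5·0.4187²)·4.9979] / (0.4187·√4.9979)
   = [0.399506 + 0.633008] / 0.936045 = 1.103061
d₂ = d₁ − σ√T = 1.103061 − 0.936045 = 0.167016
N(d₁) = 0.865000,  N(d₂) = 0.566321,  e^(−rT) = 0.822902
E₀ = V₀·N(d₁) − D·e^(−rT)·N(d₂)
   = 262.8586·0.865000 − 176.2864·0.822902·0.566321 = 145.218391

E0=145.2184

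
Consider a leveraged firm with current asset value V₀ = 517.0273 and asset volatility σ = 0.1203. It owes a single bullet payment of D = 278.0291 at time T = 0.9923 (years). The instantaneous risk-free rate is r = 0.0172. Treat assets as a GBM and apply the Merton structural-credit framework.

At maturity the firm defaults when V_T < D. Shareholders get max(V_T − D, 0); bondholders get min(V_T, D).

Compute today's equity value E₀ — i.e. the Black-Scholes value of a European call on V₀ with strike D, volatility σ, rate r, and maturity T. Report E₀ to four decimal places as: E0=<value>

d₁ = [ln(V₀/D) + (r + σ²/2)T] / (σ√T)
   = [ln(517.0273/278.0291) + (0.0172 + 0.5·0.1203²)·0.9923] / (0.1203·√0.9923)
   = [0.620370 + 0.024248] / 0.119836 = 5.379169
d₂ = d₁ − σ√T = 5.379169 − 0.119836 = 5.259333
N(d₁) = 1.000000,  N(d₂) = 1.000000,  e^(−rT) = 0.983077
E₀ = V₀·N(d₁) − D·e^(−rT)·N(d₂)
   = 517.0273·1.000000 − 278.0291·0.983077·1.000000 = 243.703213

E0=243.7032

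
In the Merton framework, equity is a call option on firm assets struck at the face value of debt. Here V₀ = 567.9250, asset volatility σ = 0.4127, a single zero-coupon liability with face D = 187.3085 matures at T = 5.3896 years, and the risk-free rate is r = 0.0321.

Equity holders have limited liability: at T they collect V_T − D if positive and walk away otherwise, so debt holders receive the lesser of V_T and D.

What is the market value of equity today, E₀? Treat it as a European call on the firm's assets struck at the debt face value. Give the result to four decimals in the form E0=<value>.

d₁ = [ln(V₀/D) + (r + σ²/2)T] / (σ√T)
   = [ln(567.9250/187.3085) + (0.0321 + 0.5·0.4127²)·5.3896] / (0.4127·√5.3896)
   = [1.109232 + 0.631988] / 0.958104 = 1.817360
d₂ = d₁ − σ√T = 1.817360 − 0.958104 = 0.859256
N(d₁) = 0.965419,  N(d₂) = 0.804900,  e^(−rT) = 0.841132
E₀ = V₀·N(d₁) − D·e^(−rT)·N(d₂)
   = 567.9250·0.965419 − 187.3085·0.841132·0.804900 = 421.472531

E0=421.4725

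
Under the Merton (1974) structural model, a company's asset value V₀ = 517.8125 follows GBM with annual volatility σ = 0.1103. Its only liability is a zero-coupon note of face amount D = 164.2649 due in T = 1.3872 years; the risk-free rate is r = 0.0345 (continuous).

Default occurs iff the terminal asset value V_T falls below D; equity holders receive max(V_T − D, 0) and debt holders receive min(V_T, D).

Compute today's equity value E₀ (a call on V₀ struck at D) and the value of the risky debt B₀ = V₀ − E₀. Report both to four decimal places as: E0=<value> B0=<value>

E0=361.2239 B0=156.5886

d₁ = [ln(V₀/D) + (r + σ²/2)T] / (σ√T)
   = [ln(517.8125/164.2649) + (0.0345 + 0.5·0.1103²)·1.3872] / (0.1103·√1.3872)
   = [1.148133 + 0.056297] / 0.129911 = 9.271209
d₂ = d₁ − σ√T = 9.271209 − 0.129911 = 9.141298
N(d₁) = 1.000000,  N(d₂) = 1.000000,  e^(−rT) = 0.953269
E₀ = V₀·N(d₁) − D·e^(−rT)·N(d₂)
   = 517.8125·1.000000 − 164.2649·0.953269·1.000000 = 361.223902
B₀ = V₀ − E₀ = 517.8125 − 361.223902 = 156.588598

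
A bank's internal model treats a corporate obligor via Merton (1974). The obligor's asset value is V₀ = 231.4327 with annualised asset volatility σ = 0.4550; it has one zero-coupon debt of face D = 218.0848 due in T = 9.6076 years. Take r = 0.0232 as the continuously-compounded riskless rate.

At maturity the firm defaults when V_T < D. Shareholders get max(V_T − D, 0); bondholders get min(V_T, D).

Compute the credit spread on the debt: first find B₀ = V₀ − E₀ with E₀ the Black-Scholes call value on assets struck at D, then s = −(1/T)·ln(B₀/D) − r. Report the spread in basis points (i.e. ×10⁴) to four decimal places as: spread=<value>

d₁ = [ln(V₀/D) + (r + σ²/2)T] / (σ√T)
   = [ln(231.4327/218.0848) + (0.0232 + 0.5·0.4550²)·9.6076] / (0.4550·√9.6076)
   = [0.059405 + 1.217403] / 1.410324 = 0.905330
d₂ = d₁ − σ√T = 0.905330 − 1.410324 = -0.504994
N(d₁) = 0.817355,  N(d₂) = 0.306781,  e^(−rT) = 0.800198
E₀ = V₀·N(d₁) − D·e^(−rT)·N(d₂)
   = 231.4327·0.817355 − 218.0848·0.800198·0.306781 = 135.625854
B₀ = V₀ − E₀ = 231.4327 − 135.625854 = 95.806846
spread = −(1/T)·ln(B₀/D) − r = −(1/9.6076)·ln(95.806846/218.0848) − 0.0232 = 0.06241450
in basis points: 0.06241450 × 10⁴ = 624.1450 bp

spread=624.1450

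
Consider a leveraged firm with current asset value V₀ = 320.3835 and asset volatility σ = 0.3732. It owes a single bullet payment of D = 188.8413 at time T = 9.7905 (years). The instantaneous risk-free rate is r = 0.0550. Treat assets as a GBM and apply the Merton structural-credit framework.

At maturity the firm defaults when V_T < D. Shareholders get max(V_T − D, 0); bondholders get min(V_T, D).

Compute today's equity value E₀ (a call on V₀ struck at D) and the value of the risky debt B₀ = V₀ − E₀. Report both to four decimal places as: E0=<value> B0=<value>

d₁ = [ln(V₀/D) + (r + σ²/2)T] / (σ√T)
   = [ln(320.3835/188.8413) + (0.0550 + 0.5·0.3732²)·9.7905] / (0.3732·√9.7905)
   = [0.528612 + 1.220279] / 1.167734 = 1.497679
d₂ = d₁ − σ√T = 1.497679 − 1.167734 = 0.329944
N(d₁) = 0.932892,  N(d₂) = 0.629279,  e^(−rT) = 0.583636
E₀ = V₀·N(d₁) − D·e^(−rT)·N(d₂)
   = 320.3835·0.932892 − 188.8413·0.583636·0.629279 = 229.527346
B₀ = V₀ − E₀ = 320.3835 − 229.527346 = 90.856154

E0=229.5273 B0=90.8562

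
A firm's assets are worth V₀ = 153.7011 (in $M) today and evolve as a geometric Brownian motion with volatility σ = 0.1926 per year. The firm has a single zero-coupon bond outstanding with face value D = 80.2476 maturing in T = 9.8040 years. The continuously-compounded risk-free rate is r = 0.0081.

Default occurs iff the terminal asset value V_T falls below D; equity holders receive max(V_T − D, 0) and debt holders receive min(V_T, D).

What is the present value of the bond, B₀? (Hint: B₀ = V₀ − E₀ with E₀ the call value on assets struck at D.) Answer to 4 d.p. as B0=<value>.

B0=70.6859

d₁ = [ln(V₀/D) + (r + σ²/2)T] / (σ√T)
   = [ln(153.7011/80.2476) + (0.0081 + 0.5·0.1926²)·9.8040] / (0.1926·√9.8040)
   = [0.649893 + 0.261251] / 0.603056 = 1.510877
d₂ = d₁ − σ√T = 1.510877 − 0.603056 = 0.907820
N(d₁) = 0.934590,  N(d₂) = 0.818013,  e^(−rT) = 0.923659
E₀ = V₀·N(d₁) − D·e^(−rT)·N(d₂)
   = 153.7011·0.934590 − 80.2476·0.923659·0.818013 = 83.015212
B₀ = V₀ − E₀ = 153.7011 − 83.015212 = 70.685888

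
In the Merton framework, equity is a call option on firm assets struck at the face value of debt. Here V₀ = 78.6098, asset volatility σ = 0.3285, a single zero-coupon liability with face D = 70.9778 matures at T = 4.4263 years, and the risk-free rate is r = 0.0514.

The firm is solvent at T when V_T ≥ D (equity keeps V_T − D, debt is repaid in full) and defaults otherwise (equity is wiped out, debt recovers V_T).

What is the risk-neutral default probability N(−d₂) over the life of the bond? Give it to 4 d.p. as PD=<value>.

PD=0.4477

d₁ = [ln(V₀/D) + (r + σ²/2)T] / (σ√T)
   = [ln(78.6098/70.9778) + (0.0514 + 0.5·0.3285²)·4.4263] / (0.3285·√4.4263)
   = [0.102129 + 0.466338] / 0.691124 = 0.822526
d₂ = d₁ − σ√T = 0.822526 − 0.691124 = 0.131402
risk-neutral PD = N(−d₂) = N(-0.131402) = 0.447729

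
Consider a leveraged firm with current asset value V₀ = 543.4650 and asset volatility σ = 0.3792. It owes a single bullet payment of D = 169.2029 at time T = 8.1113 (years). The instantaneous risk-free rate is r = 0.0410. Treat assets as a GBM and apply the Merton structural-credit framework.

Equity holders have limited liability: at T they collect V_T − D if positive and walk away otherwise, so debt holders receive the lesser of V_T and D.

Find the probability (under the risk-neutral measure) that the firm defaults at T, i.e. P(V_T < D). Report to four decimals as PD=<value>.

d₁ = [ln(V₀/D) + (r + σ²/2)T] / (σ√T)
   = [ln(543.4650/169.2029) + (0.0410 + 0.5·0.3792²)·8.1113] / (0.3792·√8.1113)
   = [1.166867 + 0.915736] / 1.079975 = 1.928381
d₂ = d₁ − σ√T = 1.928381 − 1.079975 = 0.848406
risk-neutral PD = N(−d₂) = N(-0.848406) = 0.198106

PD=0.1981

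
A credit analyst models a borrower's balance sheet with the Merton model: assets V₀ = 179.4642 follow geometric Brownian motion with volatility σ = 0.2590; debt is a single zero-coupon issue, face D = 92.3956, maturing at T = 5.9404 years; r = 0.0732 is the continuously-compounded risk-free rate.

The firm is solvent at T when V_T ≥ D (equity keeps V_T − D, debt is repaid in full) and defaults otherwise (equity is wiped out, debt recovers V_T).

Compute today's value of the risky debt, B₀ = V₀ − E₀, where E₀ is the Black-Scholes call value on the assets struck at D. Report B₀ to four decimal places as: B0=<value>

d₁ = [ln(V₀/D) + (r + σ²/2)T] / (σ√T)
   = [ln(179.4642/92.3956) + (0.0732 + 0.5·0.2590²)·5.9404] / (0.2590·√5.9404)
   = [0.663896 + 0.634081] / 0.631259 = 2.056173
d₂ = d₁ − σ√T = 2.056173 − 0.631259 = 1.424914
N(d₁) = 0.980117,  N(d₂) = 0.922909,  e^(−rT) = 0.647370
E₀ = V₀·N(d₁) − D·e^(−rT)·N(d₂)
   = 179.4642·0.980117 − 92.3956·0.647370·0.922909 = 120.692922
B₀ = V₀ − E₀ = 179.4642 − 120.692922 = 58.771278

B0=58.7713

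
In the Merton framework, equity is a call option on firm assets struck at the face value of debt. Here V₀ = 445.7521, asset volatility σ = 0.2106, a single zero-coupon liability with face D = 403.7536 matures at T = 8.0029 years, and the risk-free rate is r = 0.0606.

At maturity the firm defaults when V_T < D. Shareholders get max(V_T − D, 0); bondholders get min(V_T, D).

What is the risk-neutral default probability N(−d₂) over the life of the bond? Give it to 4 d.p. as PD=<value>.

PD=0.2475

d₁ = [ln(V₀/D) + (r + σ²/2)T] / (σ√T)
   = [ln(445.7521/403.7536) + (0.0606 + 0.5·0.2106²)·8.0029] / (0.2106·√8.0029)
   = [0.098958 + 0.662449] / 0.595775 = 1.278013
d₂ = d₁ − σ√T = 1.278013 − 0.595775 = 0.682238
risk-neutral PD = N(−d₂) = N(-0.682238) = 0.247544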